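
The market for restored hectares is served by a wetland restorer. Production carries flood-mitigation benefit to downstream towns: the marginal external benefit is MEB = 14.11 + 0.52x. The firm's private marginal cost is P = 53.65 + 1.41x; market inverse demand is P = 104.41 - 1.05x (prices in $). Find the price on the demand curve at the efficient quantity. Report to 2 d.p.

Social marginal cost = private MC − MEB = 39.54 + 0.89x.
Set SMC = demand: 39.54 + 0.89x = 104.41 - 1.05x → x* = 33.4381.
Consumer price on the demand curve at x*: 104.41 − 1.05×33.4381 = 69.3000.

P = $69.30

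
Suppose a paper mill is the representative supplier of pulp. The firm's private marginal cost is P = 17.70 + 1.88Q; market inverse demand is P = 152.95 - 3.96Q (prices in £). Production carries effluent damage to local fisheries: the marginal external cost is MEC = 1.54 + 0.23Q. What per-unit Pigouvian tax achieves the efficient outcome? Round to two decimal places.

Social marginal cost = private MC + MEC = 19.24 + 2.11Q.
Set SMC = demand: 19.24 + 2.11Q = 152.95 - 3.96Q → Q* = 22.0280.
The Pigouvian tax equals MEC at Q*: 1.54 + 0.23×22.0280 = 6.6064.

tax = £6.61 per unit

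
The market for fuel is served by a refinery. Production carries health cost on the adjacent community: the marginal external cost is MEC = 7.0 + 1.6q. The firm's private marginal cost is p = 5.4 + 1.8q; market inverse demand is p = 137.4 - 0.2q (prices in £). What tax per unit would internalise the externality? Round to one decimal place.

tax = £62.6 per unit

Social marginal cost = private MC + MEC = 12.4 + 3.4q.
Set SMC = demand: 12.4 + 3.4q = 137.4 - 0.2q → q* = 34.7222.
The Pigouvian tax equals MEC at q*: 7.0 + 1.6×34.7222 = 62.5555.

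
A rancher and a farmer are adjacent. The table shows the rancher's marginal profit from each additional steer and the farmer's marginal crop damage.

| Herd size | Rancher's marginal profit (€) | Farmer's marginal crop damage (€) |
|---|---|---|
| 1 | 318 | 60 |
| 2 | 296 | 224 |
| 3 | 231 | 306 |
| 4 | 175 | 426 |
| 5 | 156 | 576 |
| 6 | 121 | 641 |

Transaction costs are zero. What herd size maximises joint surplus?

2

Bargaining reaches the level where marginal profit last exceeds marginal crop damage.
That holds through level 2 (296 ≥ 224) but not at 3 (231 < 306).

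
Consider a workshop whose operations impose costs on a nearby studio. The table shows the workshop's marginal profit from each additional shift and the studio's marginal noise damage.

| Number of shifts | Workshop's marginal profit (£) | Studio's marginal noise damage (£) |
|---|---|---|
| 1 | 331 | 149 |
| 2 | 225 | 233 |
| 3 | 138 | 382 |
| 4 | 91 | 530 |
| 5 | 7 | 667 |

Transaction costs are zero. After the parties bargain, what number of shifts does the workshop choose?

Bargaining reaches the level where marginal profit last exceeds marginal noise damage.
That holds through level 1 (331 ≥ 149) but not at 2 (225 < 233).

1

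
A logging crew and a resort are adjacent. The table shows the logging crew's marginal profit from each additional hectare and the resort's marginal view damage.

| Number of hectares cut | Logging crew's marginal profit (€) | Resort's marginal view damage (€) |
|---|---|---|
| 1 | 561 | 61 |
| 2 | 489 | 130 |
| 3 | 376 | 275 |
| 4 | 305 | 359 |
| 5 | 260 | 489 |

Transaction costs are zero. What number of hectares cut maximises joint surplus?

Bargaining reaches the level where marginal profit last exceeds marginal view damage.
That holds through level 3 (376 ≥ 275) but not at 4 (305 < 359).

3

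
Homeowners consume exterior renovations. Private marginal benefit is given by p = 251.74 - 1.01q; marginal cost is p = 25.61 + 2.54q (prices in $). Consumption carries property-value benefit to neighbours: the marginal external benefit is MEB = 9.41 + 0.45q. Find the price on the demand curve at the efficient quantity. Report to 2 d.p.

P = $175.00

Social marginal benefit = demand + MEB = 261.15 - 0.56q.
Set SMB = MC: 261.15 - 0.56q = 25.61 + 2.54q → q* = 75.9806.
Consumer price on the demand curve at q*: 251.74 − 1.01×75.9806 = 174.9996.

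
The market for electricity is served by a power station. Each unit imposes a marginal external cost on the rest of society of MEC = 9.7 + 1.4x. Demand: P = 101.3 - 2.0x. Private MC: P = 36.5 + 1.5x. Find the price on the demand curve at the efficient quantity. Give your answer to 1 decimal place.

Social marginal cost = private MC + MEC = 46.2 + 2.9x.
Set SMC = demand: 46.2 + 2.9x = 101.3 - 2.0x → x* = 11.2449.
Consumer price on the demand curve at x*: 101.3 − 2.0×11.2449 = 78.8102.

P = 78.8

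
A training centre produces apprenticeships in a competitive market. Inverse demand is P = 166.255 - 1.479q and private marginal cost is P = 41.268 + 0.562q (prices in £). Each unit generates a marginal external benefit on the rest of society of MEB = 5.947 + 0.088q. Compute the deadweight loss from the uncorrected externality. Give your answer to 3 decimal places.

DWL = £32.899

Market equilibrium (private): 41.268 + 0.562q = 166.255 - 1.479q → q_m = 61.2381.
Social marginal cost = private MC − MEB = 35.321 + 0.474q.
Set SMC = demand: 35.321 + 0.474q = 166.255 - 1.479q → q* = 67.0425.
Height of the DWL triangle at q_m is demand(q_m) − SMC(q_m) = MEB(q_m) = 11.3360.
DWL = ½ × 5.8044 × 11.3360 = 32.8993.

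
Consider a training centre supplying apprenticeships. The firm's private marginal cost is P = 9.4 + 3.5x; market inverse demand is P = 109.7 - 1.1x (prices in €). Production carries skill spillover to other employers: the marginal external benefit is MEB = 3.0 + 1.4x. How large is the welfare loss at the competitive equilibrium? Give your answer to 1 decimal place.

Market equilibrium (private): 9.4 + 3.5x = 109.7 - 1.1x → x_m = 21.8043.
Social marginal cost = private MC − MEB = 6.4 + 2.1x.
Set SMC = demand: 6.4 + 2.1x = 109.7 - 1.1x → x* = 32.2813.
Height of the DWL triangle at x_m is demand(x_m) − SMC(x_m) = MEB(x_m) = 33.5261.
DWL = ½ × 10.4770 × 33.5261 = 175.6265.

DWL = €175.6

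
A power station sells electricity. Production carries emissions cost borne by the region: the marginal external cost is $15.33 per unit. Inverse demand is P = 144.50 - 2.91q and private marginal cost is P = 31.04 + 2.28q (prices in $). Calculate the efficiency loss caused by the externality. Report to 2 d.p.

Market equilibrium (private): 31.04 + 2.28q = 144.50 - 2.91q → q_m = 21.8613.
Social marginal cost = private MC + MEC = 46.37 + 2.28q.
Set SMC = demand: 46.37 + 2.28q = 144.50 - 2.91q → q* = 18.9075.
Between q* and q_m the wedge SMC − demand runs linearly from 0 to MEC(q_m), so the loss is a triangle.
DWL = ½ × 2.9538 × 15.3300 = 22.6409.

DWL = $22.64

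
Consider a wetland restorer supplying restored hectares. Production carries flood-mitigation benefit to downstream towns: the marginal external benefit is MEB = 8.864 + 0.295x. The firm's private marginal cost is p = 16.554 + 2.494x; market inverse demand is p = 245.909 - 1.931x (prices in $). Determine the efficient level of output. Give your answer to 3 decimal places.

Social marginal cost = private MC − MEB = 7.690 + 2.199x.
Set SMC = demand: 7.690 + 2.199x = 245.909 - 1.931x → x* = 57.6801.

x* = 57.680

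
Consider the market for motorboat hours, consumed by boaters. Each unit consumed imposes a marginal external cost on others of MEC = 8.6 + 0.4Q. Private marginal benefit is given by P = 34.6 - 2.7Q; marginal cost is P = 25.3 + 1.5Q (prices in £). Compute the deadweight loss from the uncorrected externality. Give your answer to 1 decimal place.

DWL = £9.8

Market equilibrium (private): 25.3 + 1.5Q = 34.6 - 2.7Q → Q_m = 2.2143.
Social marginal benefit = demand − MEC = 26.0 - 3.1Q.
Set SMB = MC: 26.0 - 3.1Q = 25.3 + 1.5Q → Q* = 0.1522.
The loss is the area between SMB and MC from Q* to Q_m; with linear curves that's a triangle of height MEC(Q_m).
DWL = ½ × 2.0621 × 9.4857 = 9.7802.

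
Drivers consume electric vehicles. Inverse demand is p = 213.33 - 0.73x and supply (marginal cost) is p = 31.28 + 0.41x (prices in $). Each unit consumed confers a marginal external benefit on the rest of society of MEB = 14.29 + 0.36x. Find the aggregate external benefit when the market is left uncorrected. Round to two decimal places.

Market equilibrium (private): 31.28 + 0.41x = 213.33 - 0.73x → x_m = 159.6930.
Total external benefit = ∫₀^{x_m} (14.29 + 0.36x) dx = 14.29×159.6930 + ½×0.36×159.6930² = 6872.3467.

$6872.35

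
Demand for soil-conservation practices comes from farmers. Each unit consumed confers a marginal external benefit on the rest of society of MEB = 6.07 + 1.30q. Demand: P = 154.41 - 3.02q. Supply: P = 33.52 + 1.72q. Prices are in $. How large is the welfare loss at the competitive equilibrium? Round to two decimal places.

DWL = $223.64

Market equilibrium (private): 33.52 + 1.72q = 154.41 - 3.02q → q_m = 25.5042.
Social marginal benefit = demand + MEB = 160.48 - 1.72q.
Set SMB = MC: 160.48 - 1.72q = 33.52 + 1.72q → q* = 36.9070.
The welfare-loss triangle has base |q_m − q*| and height MEB(q_m) (the vertical gap between SMB and MC is zero at q* and MEB at q_m).
DWL = ½ × 11.4028 × 39.2255 = 223.6403.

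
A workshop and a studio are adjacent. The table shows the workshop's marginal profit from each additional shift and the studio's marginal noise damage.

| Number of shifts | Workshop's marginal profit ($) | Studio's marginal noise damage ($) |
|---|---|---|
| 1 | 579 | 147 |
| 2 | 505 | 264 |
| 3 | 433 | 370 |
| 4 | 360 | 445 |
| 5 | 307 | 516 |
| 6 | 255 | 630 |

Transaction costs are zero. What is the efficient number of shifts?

Bargaining reaches the level where marginal profit last exceeds marginal noise damage.
That holds through level 3 (433 ≥ 370) but not at 4 (360 < 445).

3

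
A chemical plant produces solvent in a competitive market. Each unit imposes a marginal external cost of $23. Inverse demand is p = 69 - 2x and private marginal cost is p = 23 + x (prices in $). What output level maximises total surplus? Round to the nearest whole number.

x* = 8

Social marginal cost = private MC + MEC = 46 + x.
Set SMC = demand: 46 + x = 69 - 2x → x* = 7.6667.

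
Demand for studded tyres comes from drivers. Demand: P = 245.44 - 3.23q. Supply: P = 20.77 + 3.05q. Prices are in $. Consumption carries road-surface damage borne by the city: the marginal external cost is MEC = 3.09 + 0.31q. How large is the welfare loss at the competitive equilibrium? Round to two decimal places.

Market equilibrium (private): 20.77 + 3.05q = 245.44 - 3.23q → q_m = 35.7755.
Social marginal benefit = demand − MEC = 242.35 - 3.54q.
Set SMB = MC: 242.35 - 3.54q = 20.77 + 3.05q → q* = 33.6237.
The welfare-loss triangle has base |q_m − q*| and height MEC(q_m) (the vertical gap between SMB and MC is zero at q* and MEC at q_m).
DWL = ½ × 2.1518 × 14.1804 = 15.2567.

DWL = $15.26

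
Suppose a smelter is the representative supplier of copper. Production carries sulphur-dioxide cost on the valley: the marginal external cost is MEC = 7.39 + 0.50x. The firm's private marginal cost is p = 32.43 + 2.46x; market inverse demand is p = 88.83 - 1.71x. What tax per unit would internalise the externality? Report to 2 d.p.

tax = 12.64 per unit

Social marginal cost = private MC + MEC = 39.82 + 2.96x.
Set SMC = demand: 39.82 + 2.96x = 88.83 - 1.71x → x* = 10.4946.
The Pigouvian tax equals MEC at x*: 7.39 + 0.50×10.4946 = 12.6373.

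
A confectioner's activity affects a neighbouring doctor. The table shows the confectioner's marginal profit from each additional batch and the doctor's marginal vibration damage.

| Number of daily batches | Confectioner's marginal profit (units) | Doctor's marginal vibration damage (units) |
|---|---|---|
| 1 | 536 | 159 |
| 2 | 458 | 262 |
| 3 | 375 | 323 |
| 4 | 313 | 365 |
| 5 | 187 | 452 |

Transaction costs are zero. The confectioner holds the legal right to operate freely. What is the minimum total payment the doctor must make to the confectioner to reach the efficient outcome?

Left alone the confectioner would choose level 5 (marginal profit stays positive).
Efficient level: k* = 3 (marginal profit ≥ marginal vibration damage through 3).
The doctor must at least cover the confectioner's forgone profit from cutting 5→3: 313 + 187 = 500.

500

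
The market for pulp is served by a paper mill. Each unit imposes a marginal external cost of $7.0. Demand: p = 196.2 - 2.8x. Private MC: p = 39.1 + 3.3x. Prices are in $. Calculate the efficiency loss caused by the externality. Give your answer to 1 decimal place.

DWL = $4.0

Market equilibrium (private): 39.1 + 3.3x = 196.2 - 2.8x → x_m = 25.7541.
Social marginal cost = private MC + MEC = 46.1 + 3.3x.
Set SMC = demand: 46.1 + 3.3x = 196.2 - 2.8x → x* = 24.6066.
The loss is the area between SMC and demand from x* to x_m; with linear curves that's a triangle of height MEC(x_m).
DWL = ½ × 1.1475 × 7.0000 = 4.0163.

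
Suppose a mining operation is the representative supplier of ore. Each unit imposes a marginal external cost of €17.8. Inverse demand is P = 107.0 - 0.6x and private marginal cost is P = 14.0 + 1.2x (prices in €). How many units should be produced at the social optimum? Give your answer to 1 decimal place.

Social marginal cost = private MC + MEC = 31.8 + 1.2x.
Set SMC = demand: 31.8 + 1.2x = 107.0 - 0.6x → x* = 41.7778.

x* = 41.8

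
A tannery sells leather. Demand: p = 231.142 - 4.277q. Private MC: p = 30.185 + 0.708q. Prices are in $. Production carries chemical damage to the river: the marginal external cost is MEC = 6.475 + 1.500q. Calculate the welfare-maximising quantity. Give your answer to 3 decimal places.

Social marginal cost = private MC + MEC = 36.660 + 2.208q.
Set SMC = demand: 36.660 + 2.208q = 231.142 - 4.277q → q* = 29.9895.

q* = 29.990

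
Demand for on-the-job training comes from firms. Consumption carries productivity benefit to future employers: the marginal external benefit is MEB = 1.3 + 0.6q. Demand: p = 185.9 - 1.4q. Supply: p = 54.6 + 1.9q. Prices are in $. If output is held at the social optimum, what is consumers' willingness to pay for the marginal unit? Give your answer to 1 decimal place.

P = $117.1

Social marginal benefit = demand + MEB = 187.2 - 0.8q.
Set SMB = MC: 187.2 - 0.8q = 54.6 + 1.9q → q* = 49.1111.
Consumer price on the demand curve at q*: 185.9 − 1.4×49.1111 = 117.1445.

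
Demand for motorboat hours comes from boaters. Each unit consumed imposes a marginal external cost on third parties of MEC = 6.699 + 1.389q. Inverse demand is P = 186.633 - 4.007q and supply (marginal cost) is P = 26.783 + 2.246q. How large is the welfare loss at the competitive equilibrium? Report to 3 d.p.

Market equilibrium (private): 26.783 + 2.246q = 186.633 - 4.007q → q_m = 25.5637.
Social marginal benefit = demand − MEC = 179.934 - 5.396q.
Set SMB = MC: 179.934 - 5.396q = 26.783 + 2.246q → q* = 20.0407.
Between q* and q_m the wedge MC − SMB runs linearly from 0 to MEC(q_m), so the loss is a triangle.
DWL = ½ × 5.5230 × 42.2070 = 116.5546.

DWL = 116.555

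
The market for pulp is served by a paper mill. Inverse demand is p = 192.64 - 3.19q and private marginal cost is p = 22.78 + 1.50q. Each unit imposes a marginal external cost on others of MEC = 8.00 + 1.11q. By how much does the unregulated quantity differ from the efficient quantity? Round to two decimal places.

Market equilibrium (private): 22.78 + 1.50q = 192.64 - 3.19q → q_m = 36.2175.
Social marginal cost = private MC + MEC = 30.78 + 2.61q.
Set SMC = demand: 30.78 + 2.61q = 192.64 - 3.19q → q* = 27.9069.
Gap = |36.2175 − 27.9069| = 8.3106.

8.31 units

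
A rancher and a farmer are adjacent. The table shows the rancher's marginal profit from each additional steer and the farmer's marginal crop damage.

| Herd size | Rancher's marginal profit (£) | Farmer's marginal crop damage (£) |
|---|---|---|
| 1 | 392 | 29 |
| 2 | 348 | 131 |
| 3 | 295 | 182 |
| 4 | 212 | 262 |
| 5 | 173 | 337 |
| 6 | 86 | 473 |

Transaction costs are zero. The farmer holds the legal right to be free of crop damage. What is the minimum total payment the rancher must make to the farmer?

£342

Efficient level: marginal profit ≥ marginal crop damage through level 3, so k* = 3.
With the farmer holding the right, the rancher must at least compensate total damage at k*: 29 + 131 + 182 = 342.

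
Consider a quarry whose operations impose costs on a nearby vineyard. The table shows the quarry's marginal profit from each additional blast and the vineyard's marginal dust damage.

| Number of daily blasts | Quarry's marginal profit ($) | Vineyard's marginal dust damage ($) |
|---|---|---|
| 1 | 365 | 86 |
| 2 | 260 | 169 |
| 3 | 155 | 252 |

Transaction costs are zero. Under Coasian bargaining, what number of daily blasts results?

Bargaining reaches the level where marginal profit last exceeds marginal dust damage.
That holds through level 2 (260 ≥ 169) but not at 3 (155 < 252).

2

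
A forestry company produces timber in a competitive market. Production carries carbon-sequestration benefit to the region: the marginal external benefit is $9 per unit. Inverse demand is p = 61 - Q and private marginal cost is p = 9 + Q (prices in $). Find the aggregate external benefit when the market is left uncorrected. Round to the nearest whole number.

$234

Market equilibrium (private): 9 + Q = 61 - Q → Q_m = 26.0000.
Total external benefit = MEB × Q_m = 9 × 26.0000 = 234.0000.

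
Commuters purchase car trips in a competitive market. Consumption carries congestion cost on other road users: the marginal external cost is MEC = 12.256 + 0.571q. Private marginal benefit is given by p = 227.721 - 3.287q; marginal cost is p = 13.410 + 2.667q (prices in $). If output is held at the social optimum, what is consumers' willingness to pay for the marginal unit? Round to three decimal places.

P = $125.935

Social marginal benefit = demand − MEC = 215.465 - 3.858q.
Set SMB = MC: 215.465 - 3.858q = 13.410 + 2.667q → q* = 30.9663.
Consumer price on the demand curve at q*: 227.721 − 3.287×30.9663 = 125.9348.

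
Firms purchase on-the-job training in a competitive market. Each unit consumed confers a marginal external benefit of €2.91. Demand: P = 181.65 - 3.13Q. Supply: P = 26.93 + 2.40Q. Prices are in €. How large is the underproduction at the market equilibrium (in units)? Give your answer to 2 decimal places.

0.53 units

Market equilibrium (private): 26.93 + 2.40Q = 181.65 - 3.13Q → Q_m = 27.9783.
Social marginal benefit = demand + MEB = 184.56 - 3.13Q.
Set SMB = MC: 184.56 - 3.13Q = 26.93 + 2.40Q → Q* = 28.5045.
Gap = |27.9783 − 28.5045| = 0.5262.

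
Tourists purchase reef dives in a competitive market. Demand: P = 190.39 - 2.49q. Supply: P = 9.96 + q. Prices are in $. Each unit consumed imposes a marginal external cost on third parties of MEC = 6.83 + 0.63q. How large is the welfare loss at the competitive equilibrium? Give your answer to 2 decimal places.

Market equilibrium (private): 9.96 + q = 190.39 - 2.49q → q_m = 51.6991.
Social marginal benefit = demand − MEC = 183.56 - 3.12q.
Set SMB = MC: 183.56 - 3.12q = 9.96 + q → q* = 42.1359.
Between q* and q_m the wedge MC − SMB runs linearly from 0 to MEC(q_m), so the loss is a triangle.
DWL = ½ × 9.5632 × 39.4005 = 188.3974.

DWL = $188.40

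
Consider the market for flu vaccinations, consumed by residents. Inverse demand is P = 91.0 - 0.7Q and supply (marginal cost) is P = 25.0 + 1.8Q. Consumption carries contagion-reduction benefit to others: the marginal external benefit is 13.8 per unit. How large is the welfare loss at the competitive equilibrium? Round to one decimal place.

DWL = 38.1

Market equilibrium (private): 25.0 + 1.8Q = 91.0 - 0.7Q → Q_m = 26.4000.
Social marginal benefit = demand + MEB = 104.8 - 0.7Q.
Set SMB = MC: 104.8 - 0.7Q = 25.0 + 1.8Q → Q* = 31.9200.
The welfare-loss triangle has base |Q_m − Q*| and height MEB(Q_m) (the vertical gap between SMB and MC is zero at Q* and MEB at Q_m).
DWL = ½ × 5.5200 × 13.8000 = 38.0880.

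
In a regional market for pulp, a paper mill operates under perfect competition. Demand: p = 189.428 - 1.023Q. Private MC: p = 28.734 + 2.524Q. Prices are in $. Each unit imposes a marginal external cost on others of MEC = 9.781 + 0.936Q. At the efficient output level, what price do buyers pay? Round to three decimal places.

Social marginal cost = private MC + MEC = 38.515 + 3.460Q.
Set SMC = demand: 38.515 + 3.460Q = 189.428 - 1.023Q → Q* = 33.6634.
Consumer price on the demand curve at Q*: 189.428 − 1.023×33.6634 = 154.9903.

P = $154.990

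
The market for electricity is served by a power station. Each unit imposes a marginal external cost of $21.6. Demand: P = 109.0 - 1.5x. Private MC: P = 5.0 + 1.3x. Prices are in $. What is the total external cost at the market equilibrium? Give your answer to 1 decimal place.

Market equilibrium (private): 5.0 + 1.3x = 109.0 - 1.5x → x_m = 37.1429.
Total external cost = MEC × x_m = 21.6 × 37.1429 = 802.2866.

$802.3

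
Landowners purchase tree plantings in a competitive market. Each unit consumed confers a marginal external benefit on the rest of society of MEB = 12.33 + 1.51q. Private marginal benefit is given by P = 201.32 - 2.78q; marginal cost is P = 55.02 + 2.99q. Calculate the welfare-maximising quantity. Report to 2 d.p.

q* = 37.24

Social marginal benefit = demand + MEB = 213.65 - 1.27q.
Set SMB = MC: 213.65 - 1.27q = 55.02 + 2.99q → q* = 37.2371.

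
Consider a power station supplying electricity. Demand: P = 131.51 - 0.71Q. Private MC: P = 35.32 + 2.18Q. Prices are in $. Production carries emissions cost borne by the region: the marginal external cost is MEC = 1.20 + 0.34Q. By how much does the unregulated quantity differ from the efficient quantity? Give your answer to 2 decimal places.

3.88 units

Market equilibrium (private): 35.32 + 2.18Q = 131.51 - 0.71Q → Q_m = 33.2837.
Social marginal cost = private MC + MEC = 36.52 + 2.52Q.
Set SMC = demand: 36.52 + 2.52Q = 131.51 - 0.71Q → Q* = 29.4087.
Gap = |33.2837 − 29.4087| = 3.8750.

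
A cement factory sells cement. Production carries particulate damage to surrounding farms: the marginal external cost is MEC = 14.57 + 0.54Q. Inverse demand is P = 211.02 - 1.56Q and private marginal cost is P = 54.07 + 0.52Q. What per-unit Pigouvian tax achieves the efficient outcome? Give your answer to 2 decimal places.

tax = 43.92 per unit

Social marginal cost = private MC + MEC = 68.64 + 1.06Q.
Set SMC = demand: 68.64 + 1.06Q = 211.02 - 1.56Q → Q* = 54.3435.
The Pigouvian tax equals MEC at Q*: 14.57 + 0.54×54.3435 = 43.9155.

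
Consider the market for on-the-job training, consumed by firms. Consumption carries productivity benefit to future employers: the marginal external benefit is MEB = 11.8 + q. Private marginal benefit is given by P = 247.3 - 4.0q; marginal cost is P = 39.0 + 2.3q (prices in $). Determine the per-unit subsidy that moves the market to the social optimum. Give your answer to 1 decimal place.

Social marginal benefit = demand + MEB = 259.1 - 3.0q.
Set SMB = MC: 259.1 - 3.0q = 39.0 + 2.3q → q* = 41.5283.
The Pigouvian subsidy equals MEB at q*: 11.8 + 1.0×41.5283 = 53.3283.

subsidy = $53.3 per unit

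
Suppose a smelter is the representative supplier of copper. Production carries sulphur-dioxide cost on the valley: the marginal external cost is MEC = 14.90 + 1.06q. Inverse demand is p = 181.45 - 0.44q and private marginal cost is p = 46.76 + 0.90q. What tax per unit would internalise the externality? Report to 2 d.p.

tax = 67.81 per unit

Social marginal cost = private MC + MEC = 61.66 + 1.96q.
Set SMC = demand: 61.66 + 1.96q = 181.45 - 0.44q → q* = 49.9125.
The Pigouvian tax equals MEC at q*: 14.90 + 1.06×49.9125 = 67.8073.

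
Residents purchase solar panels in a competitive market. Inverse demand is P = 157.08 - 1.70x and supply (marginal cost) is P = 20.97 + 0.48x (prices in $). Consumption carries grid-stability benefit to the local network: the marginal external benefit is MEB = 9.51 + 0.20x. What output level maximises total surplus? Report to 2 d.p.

Social marginal benefit = demand + MEB = 166.59 - 1.50x.
Set SMB = MC: 166.59 - 1.50x = 20.97 + 0.48x → x* = 73.5455.

x* = 73.55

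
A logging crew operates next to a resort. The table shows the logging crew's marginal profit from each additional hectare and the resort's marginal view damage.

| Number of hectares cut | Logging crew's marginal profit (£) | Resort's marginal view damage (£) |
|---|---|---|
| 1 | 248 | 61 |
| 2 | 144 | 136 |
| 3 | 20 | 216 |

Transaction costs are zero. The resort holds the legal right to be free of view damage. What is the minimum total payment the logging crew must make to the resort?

Efficient level: marginal profit ≥ marginal view damage through level 2, so k* = 2.
With the resort holding the right, the logging crew must at least compensate total damage at k*: 61 + 136 = 197.

£197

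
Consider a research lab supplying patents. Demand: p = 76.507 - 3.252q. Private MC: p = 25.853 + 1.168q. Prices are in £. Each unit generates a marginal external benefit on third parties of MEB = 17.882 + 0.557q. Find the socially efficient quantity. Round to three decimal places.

q* = 17.742

Social marginal cost = private MC − MEB = 7.971 + 0.611q.
Set SMC = demand: 7.971 + 0.611q = 76.507 - 3.252q → q* = 17.7417.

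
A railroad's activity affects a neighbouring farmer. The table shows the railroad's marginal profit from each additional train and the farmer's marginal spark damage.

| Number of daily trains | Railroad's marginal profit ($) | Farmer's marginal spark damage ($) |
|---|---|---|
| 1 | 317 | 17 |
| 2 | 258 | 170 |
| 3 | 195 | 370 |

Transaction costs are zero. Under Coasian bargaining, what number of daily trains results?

2

Bargaining reaches the level where marginal profit last exceeds marginal spark damage.
That holds through level 2 (258 ≥ 170) but not at 3 (195 < 370).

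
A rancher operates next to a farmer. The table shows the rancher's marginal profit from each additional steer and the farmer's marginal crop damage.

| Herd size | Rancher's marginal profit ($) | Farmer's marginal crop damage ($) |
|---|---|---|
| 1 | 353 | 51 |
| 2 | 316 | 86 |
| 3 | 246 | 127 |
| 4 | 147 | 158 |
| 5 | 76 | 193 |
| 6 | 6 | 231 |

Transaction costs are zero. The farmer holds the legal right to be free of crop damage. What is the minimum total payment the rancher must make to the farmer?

Efficient level: marginal profit ≥ marginal crop damage through level 3, so k* = 3.
With the farmer holding the right, the rancher must at least compensate total damage at k*: 51 + 86 + 127 = 264.

$264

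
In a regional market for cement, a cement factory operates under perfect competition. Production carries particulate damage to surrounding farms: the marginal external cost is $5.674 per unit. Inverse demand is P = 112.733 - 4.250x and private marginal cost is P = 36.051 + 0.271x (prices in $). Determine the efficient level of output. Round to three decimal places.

x* = 15.706

Social marginal cost = private MC + MEC = 41.725 + 0.271x.
Set SMC = demand: 41.725 + 0.271x = 112.733 - 4.250x → x* = 15.7063.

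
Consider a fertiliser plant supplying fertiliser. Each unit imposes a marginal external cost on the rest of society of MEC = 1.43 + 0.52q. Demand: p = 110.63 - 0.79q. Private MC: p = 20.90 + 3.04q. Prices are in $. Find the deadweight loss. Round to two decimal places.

DWL = $21.30

Market equilibrium (private): 20.90 + 3.04q = 110.63 - 0.79q → q_m = 23.4282.
Social marginal cost = private MC + MEC = 22.33 + 3.56q.
Set SMC = demand: 22.33 + 3.56q = 110.63 - 0.79q → q* = 20.2989.
The loss is the area between SMC and demand from q* to q_m; with linear curves that's a triangle of height MEC(q_m).
DWL = ½ × 3.1293 × 13.6127 = 21.2991.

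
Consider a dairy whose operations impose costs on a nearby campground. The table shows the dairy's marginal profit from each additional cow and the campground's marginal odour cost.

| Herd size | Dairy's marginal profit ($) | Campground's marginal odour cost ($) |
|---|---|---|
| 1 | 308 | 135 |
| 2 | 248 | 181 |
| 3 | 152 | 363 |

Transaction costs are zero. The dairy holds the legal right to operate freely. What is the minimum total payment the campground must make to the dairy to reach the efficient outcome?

$152

Left alone the dairy would choose level 3 (marginal profit stays positive).
Efficient level: k* = 2 (marginal profit ≥ marginal odour cost through 2).
The campground must at least cover the dairy's forgone profit from cutting 3→2: 152 = 152.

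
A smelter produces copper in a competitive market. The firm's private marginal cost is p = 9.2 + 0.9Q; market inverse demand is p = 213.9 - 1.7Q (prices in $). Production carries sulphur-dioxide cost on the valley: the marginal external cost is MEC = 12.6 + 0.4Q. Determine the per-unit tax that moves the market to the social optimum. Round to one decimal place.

Social marginal cost = private MC + MEC = 21.8 + 1.3Q.
Set SMC = demand: 21.8 + 1.3Q = 213.9 - 1.7Q → Q* = 64.0333.
The Pigouvian tax equals MEC at Q*: 12.6 + 0.4×64.0333 = 38.2133.

tax = $38.2 per unit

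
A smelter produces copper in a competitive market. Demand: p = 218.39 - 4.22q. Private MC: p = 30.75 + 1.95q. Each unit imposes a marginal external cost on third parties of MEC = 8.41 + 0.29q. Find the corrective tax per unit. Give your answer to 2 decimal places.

tax = 16.46 per unit

Social marginal cost = private MC + MEC = 39.16 + 2.24q.
Set SMC = demand: 39.16 + 2.24q = 218.39 - 4.22q → q* = 27.7446.
The Pigouvian tax equals MEC at q*: 8.41 + 0.29×27.7446 = 16.4559.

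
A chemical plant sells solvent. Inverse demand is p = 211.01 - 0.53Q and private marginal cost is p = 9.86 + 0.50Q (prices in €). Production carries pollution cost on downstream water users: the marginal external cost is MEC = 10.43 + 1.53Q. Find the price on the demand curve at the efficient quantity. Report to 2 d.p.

P = €171.53

Social marginal cost = private MC + MEC = 20.29 + 2.03Q.
Set SMC = demand: 20.29 + 2.03Q = 211.01 - 0.53Q → Q* = 74.5000.
Consumer price on the demand curve at Q*: 211.01 − 0.53×74.5000 = 171.5250.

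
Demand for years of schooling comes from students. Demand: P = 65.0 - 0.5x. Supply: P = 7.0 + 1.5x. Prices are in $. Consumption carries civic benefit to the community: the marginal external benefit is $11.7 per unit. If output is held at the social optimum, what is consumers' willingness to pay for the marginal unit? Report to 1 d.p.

Social marginal benefit = demand + MEB = 76.7 - 0.5x.
Set SMB = MC: 76.7 - 0.5x = 7.0 + 1.5x → x* = 34.8500.
Consumer price on the demand curve at x*: 65.0 − 0.5×34.8500 = 47.5750.

P = $47.6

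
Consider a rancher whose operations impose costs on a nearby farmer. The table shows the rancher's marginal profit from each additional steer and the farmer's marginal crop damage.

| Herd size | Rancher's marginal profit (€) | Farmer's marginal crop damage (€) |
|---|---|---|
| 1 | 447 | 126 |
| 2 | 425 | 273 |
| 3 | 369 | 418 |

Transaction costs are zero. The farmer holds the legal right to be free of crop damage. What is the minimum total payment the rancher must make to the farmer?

€399

Efficient level: marginal profit ≥ marginal crop damage through level 2, so k* = 2.
With the farmer holding the right, the rancher must at least compensate total damage at k*: 126 + 273 = 399.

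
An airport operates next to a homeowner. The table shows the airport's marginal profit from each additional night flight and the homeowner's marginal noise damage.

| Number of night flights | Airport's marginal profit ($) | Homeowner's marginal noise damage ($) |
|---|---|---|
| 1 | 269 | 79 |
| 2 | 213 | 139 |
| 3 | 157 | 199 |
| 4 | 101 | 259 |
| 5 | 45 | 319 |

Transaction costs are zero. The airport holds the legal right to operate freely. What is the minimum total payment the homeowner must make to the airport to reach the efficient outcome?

Left alone the airport would choose level 5 (marginal profit stays positive).
Efficient level: k* = 2 (marginal profit ≥ marginal noise damage through 2).
The homeowner must at least cover the airport's forgone profit from cutting 5→2: 157 + 101 + 45 = 303.

$303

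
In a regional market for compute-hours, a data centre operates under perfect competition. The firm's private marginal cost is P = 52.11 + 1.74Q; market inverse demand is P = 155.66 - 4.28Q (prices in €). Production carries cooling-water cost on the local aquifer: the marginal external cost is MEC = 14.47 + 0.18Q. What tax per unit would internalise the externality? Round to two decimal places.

Social marginal cost = private MC + MEC = 66.58 + 1.92Q.
Set SMC = demand: 66.58 + 1.92Q = 155.66 - 4.28Q → Q* = 14.3677.
The Pigouvian tax equals MEC at Q*: 14.47 + 0.18×14.3677 = 17.0562.

tax = €17.06 per unit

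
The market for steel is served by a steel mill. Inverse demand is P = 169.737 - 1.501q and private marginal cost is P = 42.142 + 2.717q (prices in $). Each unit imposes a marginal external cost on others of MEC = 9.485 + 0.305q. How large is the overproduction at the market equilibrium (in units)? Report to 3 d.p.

Market equilibrium (private): 42.142 + 2.717q = 169.737 - 1.501q → q_m = 30.2501.
Social marginal cost = private MC + MEC = 51.627 + 3.022q.
Set SMC = demand: 51.627 + 3.022q = 169.737 - 1.501q → q* = 26.1132.
Gap = |30.2501 − 26.1132| = 4.1369.

4.137 units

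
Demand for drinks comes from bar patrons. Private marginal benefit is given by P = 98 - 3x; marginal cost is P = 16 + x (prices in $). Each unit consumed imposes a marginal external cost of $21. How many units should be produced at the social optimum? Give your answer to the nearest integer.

x* = 15

Social marginal benefit = demand − MEC = 77 - 3x.
Set SMB = MC: 77 - 3x = 16 + x → x* = 15.2500.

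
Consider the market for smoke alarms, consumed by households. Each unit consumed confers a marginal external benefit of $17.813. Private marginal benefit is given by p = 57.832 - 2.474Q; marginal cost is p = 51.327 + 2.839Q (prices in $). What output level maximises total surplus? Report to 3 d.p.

Social marginal benefit = demand + MEB = 75.645 - 2.474Q.
Set SMB = MC: 75.645 - 2.474Q = 51.327 + 2.839Q → Q* = 4.5771.

Q* = 4.577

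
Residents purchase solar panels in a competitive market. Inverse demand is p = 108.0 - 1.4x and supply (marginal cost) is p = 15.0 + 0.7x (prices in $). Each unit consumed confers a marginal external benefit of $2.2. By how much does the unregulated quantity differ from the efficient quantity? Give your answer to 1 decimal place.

Market equilibrium (private): 15.0 + 0.7x = 108.0 - 1.4x → x_m = 44.2857.
Social marginal benefit = demand + MEB = 110.2 - 1.4x.
Set SMB = MC: 110.2 - 1.4x = 15.0 + 0.7x → x* = 45.3333.
Gap = |44.2857 − 45.3333| = 1.0476.

1.0 units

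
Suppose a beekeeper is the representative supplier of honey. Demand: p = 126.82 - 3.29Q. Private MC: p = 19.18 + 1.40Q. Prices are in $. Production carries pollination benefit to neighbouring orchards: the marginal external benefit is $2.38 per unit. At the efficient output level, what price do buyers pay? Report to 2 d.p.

Social marginal cost = private MC − MEB = 16.80 + 1.40Q.
Set SMC = demand: 16.80 + 1.40Q = 126.82 - 3.29Q → Q* = 23.4584.
Consumer price on the demand curve at Q*: 126.82 − 3.29×23.4584 = 49.6419.

P = $49.64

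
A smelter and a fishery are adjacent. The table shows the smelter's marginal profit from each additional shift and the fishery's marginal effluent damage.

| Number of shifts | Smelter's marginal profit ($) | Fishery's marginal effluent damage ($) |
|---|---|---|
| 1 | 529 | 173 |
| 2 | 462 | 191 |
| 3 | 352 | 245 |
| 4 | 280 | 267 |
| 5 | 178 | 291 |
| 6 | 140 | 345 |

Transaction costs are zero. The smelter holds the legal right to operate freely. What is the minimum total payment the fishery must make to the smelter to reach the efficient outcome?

Left alone the smelter would choose level 6 (marginal profit stays positive).
Efficient level: k* = 4 (marginal profit ≥ marginal effluent damage through 4).
The fishery must at least cover the smelter's forgone profit from cutting 6→4: 178 + 140 = 318.

$318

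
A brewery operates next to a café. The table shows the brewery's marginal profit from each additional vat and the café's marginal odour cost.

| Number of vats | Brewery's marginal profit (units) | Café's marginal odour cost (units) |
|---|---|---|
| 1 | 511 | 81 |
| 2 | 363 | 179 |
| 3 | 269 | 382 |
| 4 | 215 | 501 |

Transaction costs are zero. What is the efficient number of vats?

2

Bargaining reaches the level where marginal profit last exceeds marginal odour cost.
That holds through level 2 (363 ≥ 179) but not at 3 (269 < 382).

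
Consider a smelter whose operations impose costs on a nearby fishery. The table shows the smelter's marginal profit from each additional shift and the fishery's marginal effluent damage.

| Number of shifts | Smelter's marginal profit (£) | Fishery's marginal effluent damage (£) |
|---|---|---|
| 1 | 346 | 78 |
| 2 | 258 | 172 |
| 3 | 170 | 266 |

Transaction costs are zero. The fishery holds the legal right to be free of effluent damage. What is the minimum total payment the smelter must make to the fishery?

£250

Efficient level: marginal profit ≥ marginal effluent damage through level 2, so k* = 2.
With the fishery holding the right, the smelter must at least compensate total damage at k*: 78 + 172 = 250.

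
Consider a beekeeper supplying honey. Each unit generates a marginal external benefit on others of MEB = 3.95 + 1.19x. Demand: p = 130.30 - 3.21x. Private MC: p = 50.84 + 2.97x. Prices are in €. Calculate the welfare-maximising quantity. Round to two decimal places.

x* = 16.72

Social marginal cost = private MC − MEB = 46.89 + 1.78x.
Set SMC = demand: 46.89 + 1.78x = 130.30 - 3.21x → x* = 16.7154.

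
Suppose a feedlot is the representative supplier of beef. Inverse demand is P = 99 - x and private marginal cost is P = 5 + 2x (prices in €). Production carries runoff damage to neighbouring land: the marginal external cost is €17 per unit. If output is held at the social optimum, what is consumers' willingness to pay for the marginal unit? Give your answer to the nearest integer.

Social marginal cost = private MC + MEC = 22 + 2x.
Set SMC = demand: 22 + 2x = 99 - x → x* = 25.6667.
Consumer price on the demand curve at x*: 99 − 1×25.6667 = 73.3333.

P = €73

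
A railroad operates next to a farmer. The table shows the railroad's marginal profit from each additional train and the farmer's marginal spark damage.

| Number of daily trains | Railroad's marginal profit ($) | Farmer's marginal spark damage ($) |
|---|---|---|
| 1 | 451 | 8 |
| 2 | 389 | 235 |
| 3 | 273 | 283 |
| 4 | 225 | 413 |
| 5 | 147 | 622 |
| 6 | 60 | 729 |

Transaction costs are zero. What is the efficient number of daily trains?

Bargaining reaches the level where marginal profit last exceeds marginal spark damage.
That holds through level 2 (389 ≥ 235) but not at 3 (273 < 283).

2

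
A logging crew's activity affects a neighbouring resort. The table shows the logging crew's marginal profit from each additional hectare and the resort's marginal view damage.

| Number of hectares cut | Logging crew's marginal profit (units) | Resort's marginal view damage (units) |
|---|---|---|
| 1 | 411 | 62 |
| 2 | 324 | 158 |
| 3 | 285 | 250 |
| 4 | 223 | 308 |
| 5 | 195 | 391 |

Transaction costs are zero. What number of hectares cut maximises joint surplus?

Bargaining reaches the level where marginal profit last exceeds marginal view damage.
That holds through level 3 (285 ≥ 250) but not at 4 (223 < 308).

3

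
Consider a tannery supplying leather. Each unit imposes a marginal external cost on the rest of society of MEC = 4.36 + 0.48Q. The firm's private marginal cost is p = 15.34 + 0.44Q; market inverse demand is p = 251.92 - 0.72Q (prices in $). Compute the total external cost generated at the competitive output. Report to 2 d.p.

Market equilibrium (private): 15.34 + 0.44Q = 251.92 - 0.72Q → Q_m = 203.9483.
Total external cost = ∫₀^{Q_m} (4.36 + 0.48Q) dQ = 4.36×203.9483 + ½×0.48×203.9483² = 10871.9928.

$10871.99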